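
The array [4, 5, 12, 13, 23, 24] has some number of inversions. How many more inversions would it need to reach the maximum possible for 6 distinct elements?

Maximum inversions for 6 distinct elements is C(6, 2) = 6·5/2 = 15.
Current inversions — for each element, count later smaller elements:
4: 0
5: 0
12: 0
13: 0
23: 0
24: 0
Current total: 0 + 0 + 0 + 0 + 0 + 0 = 0
Shortfall: 15 − 0 = 15

15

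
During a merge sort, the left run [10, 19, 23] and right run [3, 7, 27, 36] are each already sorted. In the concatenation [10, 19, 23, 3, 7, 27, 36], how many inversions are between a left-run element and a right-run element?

6 cross-inversions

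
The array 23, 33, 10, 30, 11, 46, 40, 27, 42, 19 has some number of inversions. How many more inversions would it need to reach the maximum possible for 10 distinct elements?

26 inversions short

Maximum inversions for 10 distinct elements is C(10, 2) = 10·9/2 = 45.
Current inversions — for each element, count later smaller elements:
23: 3
33: 5
10: 0
30: 3
11: 0
46: 4
40: 2
27: 1
42: 1
19: 0
Current total: 3 + 5 + 0 + 3 + 0 + 4 + 2 + 1 + 1 + 0 = 19
Shortfall: 45 − 19 = 26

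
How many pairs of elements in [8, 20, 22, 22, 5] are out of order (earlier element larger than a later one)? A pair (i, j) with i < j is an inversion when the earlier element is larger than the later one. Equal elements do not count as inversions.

Out-of-order index pairs (0-indexed):
(0,4): 8 > 5
(1,4): 20 > 5
(2,4): 22 > 5
(3,4): 22 > 5
That's 4 pairs.

4 inversions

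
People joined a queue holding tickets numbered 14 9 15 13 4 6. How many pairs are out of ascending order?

For each element, count later entries that are smaller:
14 → 9, 13, 4, 6 → 4
9 → 4, 6 → 2
15 → 13, 4, 6 → 3
13 → 4, 6 → 2
4 → none → 0
6 → none → 0
Sum: 4 + 2 + 3 + 2 + 0 + 0 = 11

11 inversions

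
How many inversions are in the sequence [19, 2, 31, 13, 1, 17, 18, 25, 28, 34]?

Count, for each position, how many later elements it exceeds:
19: 5
2: 1
31: 6
13: 1
1: 0
17: 0
18: 0
25: 0
28: 0
34: 0
Sum: 5 + 1 + 6 + 1 + 0 + 0 + 0 + 0 + 0 + 0 = 13

Inversions: 13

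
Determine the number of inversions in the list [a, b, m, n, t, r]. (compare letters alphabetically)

Inversion pairs (indices are 0-based):
(4,5): t > r
That's 1 pair.

1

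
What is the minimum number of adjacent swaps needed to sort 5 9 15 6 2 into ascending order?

6

Minimum adjacent swaps = number of inversions (each swap of adjacent out-of-order elements removes one inversion and no swap can remove more).
Count inversions — for each element, later elements that are smaller:
5: 2 → 1
9: 6, 2 → 2
15: 6, 2 → 2
6: 2 → 1
2: none → 0
Total inversions: 1 + 2 + 2 + 1 + 0 = 6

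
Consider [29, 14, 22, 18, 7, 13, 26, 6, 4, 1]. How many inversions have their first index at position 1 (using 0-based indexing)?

The element at index 1 is 14.
Elements after it: 22, 18, 7, 13, 26, 6, 4, 1
Those smaller than 14: 7, 13, 6, 4, 1

5 such elements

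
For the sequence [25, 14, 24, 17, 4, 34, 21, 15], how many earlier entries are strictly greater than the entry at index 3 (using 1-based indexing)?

The element at index 3 is 24.
Elements before it: 25, 14
Those larger than 24: 25

1 such element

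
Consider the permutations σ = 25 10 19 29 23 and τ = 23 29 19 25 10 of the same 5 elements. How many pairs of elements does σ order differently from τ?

9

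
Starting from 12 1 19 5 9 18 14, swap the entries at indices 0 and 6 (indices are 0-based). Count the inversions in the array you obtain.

9

Positions 0 and 6 hold 12 and 14; after swapping, the array is [14, 1, 19, 5, 9, 18, 12].
Element-by-element contributions:
14: 4
1: 0
19: 4
5: 0
9: 0
18: 1
12: 0
Sum: 4 + 0 + 4 + 0 + 0 + 1 + 0 = 9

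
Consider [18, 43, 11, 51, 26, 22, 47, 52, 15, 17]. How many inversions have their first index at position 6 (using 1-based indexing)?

The element at index 6 is 22.
Elements after it: 47, 52, 15, 17
Those smaller than 22: 15, 17

2 such elements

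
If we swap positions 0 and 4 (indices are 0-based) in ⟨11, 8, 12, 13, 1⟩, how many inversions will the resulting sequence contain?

2 inversions

Positions 0 and 4 hold 11 and 1; after swapping, the array is [1, 8, 12, 13, 11].
Sweep left to right; for each value list the smaller values that follow it:
1 → none → 0
8 → none → 0
12 → 11 → 1
13 → 11 → 1
11 → none → 0
Sum: 0 + 0 + 1 + 1 + 0 = 2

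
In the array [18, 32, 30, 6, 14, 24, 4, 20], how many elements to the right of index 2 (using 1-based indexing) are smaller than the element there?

The element at index 2 is 32.
Elements after it: 30, 6, 14, 24, 4, 20
Those smaller than 32: 30, 6, 14, 24, 4, 20

6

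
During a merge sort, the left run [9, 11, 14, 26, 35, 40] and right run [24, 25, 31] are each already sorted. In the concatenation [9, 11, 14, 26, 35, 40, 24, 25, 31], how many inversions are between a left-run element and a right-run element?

Take each right-half value and tally the left-half values above it:
r = 24: 26, 35, 40 → 3
r = 25: 26, 35, 40 → 3
r = 31: 35, 40 → 2
Cross-inversions: 3 + 3 + 2 = 8

8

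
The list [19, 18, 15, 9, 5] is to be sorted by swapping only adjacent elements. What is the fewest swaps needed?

Each adjacent swap fixes exactly one inversion, so the minimum swap count equals the number of inversions.
Count inversions — for each element, later elements that are smaller:
19: 18, 15, 9, 5 → 4
18: 15, 9, 5 → 3
15: 9, 5 → 2
9: 5 → 1
5: none → 0
Total inversions: 4 + 3 + 2 + 1 + 0 = 10

There are 10 adjacent swaps.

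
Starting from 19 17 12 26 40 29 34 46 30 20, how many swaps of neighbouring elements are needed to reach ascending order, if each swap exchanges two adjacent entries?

Swaps: 14

Each adjacent swap fixes exactly one inversion, so the minimum swap count equals the number of inversions.
Count inversions — for each element, later elements that are smaller:
19: 17, 12 → 2
17: 12 → 1
12: none → 0
26: 20 → 1
40: 29, 34, 30, 20 → 4
29: 20 → 1
34: 30, 20 → 2
46: 30, 20 → 2
30: 20 → 1
20: none → 0
Total inversions: 2 + 1 + 0 + 1 + 4 + 1 + 2 + 2 + 1 + 0 = 14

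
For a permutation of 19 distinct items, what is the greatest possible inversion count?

171

A reversed (strictly descending) arrangement makes every pair an inversion, giving C(19, 2) inversions.
C(19, 2) = 19·18/2 = 171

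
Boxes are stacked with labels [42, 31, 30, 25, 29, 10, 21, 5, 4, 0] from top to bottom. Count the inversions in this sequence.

Count, for each position, how many later elements it exceeds:
42 → 31, 30, 25, 29, 10, 21, 5, 4, 0 → 9
31 → 30, 25, 29, 10, 21, 5, 4, 0 → 8
30 → 25, 29, 10, 21, 5, 4, 0 → 7
25 → 10, 21, 5, 4, 0 → 5
29 → 10, 21, 5, 4, 0 → 5
10 → 5, 4, 0 → 3
21 → 5, 4, 0 → 3
5 → 4, 0 → 2
4 → 0 → 1
0 → none → 0
Sum: 9 + 8 + 7 + 5 + 5 + 3 + 3 + 2 + 1 + 0 = 43

43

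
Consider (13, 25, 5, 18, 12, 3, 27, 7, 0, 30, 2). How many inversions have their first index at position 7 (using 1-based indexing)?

3

The element at index 7 is 27.
Elements after it: 7, 0, 30, 2
Those smaller than 27: 7, 0, 2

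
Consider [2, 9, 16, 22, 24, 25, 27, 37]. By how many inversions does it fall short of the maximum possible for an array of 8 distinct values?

Maximum inversions for 8 distinct elements is C(8, 2) = 8·7/2 = 28.
Current inversions — for each element, count later smaller elements:
2: 0
9: 0
16: 0
22: 0
24: 0
25: 0
27: 0
37: 0
Current total: 0 + 0 + 0 + 0 + 0 + 0 + 0 + 0 = 0
Shortfall: 28 − 0 = 28

28 inversions short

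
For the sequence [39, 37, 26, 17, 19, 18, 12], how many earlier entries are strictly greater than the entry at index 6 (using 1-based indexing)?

4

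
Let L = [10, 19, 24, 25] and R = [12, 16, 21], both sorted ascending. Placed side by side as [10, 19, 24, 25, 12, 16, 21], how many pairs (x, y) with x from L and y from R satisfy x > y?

Split inversions: 8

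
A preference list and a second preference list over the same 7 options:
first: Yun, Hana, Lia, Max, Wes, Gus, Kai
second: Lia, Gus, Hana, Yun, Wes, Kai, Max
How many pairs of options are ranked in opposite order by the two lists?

Assign each item its position (1..7) in the first ordering, then rewrite the second ordering as that position sequence:
positions: Yun→1, Hana→2, Lia→3, Max→4, Wes→5, Gus→6, Kai→7
second ordering as positions: [3, 6, 2, 1, 5, 7, 4]
Discordant pairs = inversions in this position sequence.
3: 2, 1 → 2
6: 2, 1, 5, 4 → 4
2: 1 → 1
1: 0
5: 4 → 1
7: 4 → 1
4: 0
Total: 2 + 4 + 1 + 0 + 1 + 1 + 0 = 9

9 pairs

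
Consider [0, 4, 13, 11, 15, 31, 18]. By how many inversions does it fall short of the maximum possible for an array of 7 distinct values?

19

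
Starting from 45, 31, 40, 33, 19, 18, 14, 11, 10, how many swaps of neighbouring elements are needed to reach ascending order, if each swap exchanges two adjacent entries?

There are 34 adjacent swaps.

Each adjacent swap fixes exactly one inversion, so the minimum swap count equals the number of inversions.
Count inversions — for each element, later elements that are smaller:
45: 31, 40, 33, 19, 18, 14, 11, 10 → 8
31: 19, 18, 14, 11, 10 → 5
40: 33, 19, 18, 14, 11, 10 → 6
33: 19, 18, 14, 11, 10 → 5
19: 18, 14, 11, 10 → 4
18: 14, 11, 10 → 3
14: 11, 10 → 2
11: 10 → 1
10: none → 0
Total inversions: 8 + 5 + 6 + 5 + 4 + 3 + 2 + 1 + 0 = 34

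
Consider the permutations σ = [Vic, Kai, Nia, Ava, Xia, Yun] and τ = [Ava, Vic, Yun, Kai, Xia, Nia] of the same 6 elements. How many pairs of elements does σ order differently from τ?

Assign each item its position (1..6) in the first ordering, then rewrite the second ordering as that position sequence:
positions: Vic→1, Kai→2, Nia→3, Ava→4, Xia→5, Yun→6
second ordering as positions: [4, 1, 6, 2, 5, 3]
Discordant pairs = inversions in this position sequence.
4: 1, 2, 3 → 3
1: 0
6: 2, 5, 3 → 3
2: 0
5: 3 → 1
3: 0
Total: 3 + 0 + 3 + 0 + 1 + 0 = 7

7 discordant pairs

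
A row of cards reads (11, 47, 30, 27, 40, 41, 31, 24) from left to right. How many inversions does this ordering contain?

14

Count, for each position, how many later elements it exceeds:
11 → none → 0
47 → 30, 27, 40, 41, 31, 24 → 6
30 → 27, 24 → 2
27 → 24 → 1
40 → 31, 24 → 2
41 → 31, 24 → 2
31 → 24 → 1
24 → none → 0
Sum: 0 + 6 + 2 + 1 + 2 + 2 + 1 + 0 = 14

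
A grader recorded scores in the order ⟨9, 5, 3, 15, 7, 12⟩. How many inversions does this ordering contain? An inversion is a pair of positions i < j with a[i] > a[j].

There are 6 out-of-order pairs.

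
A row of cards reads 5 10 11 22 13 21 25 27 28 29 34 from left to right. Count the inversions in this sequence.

2 inversions

For each element, count later entries that are smaller:
5 → none → 0
10 → none → 0
11 → none → 0
22 → 13, 21 → 2
13 → none → 0
21 → none → 0
25 → none → 0
27 → none → 0
28 → none → 0
29 → none → 0
34 → none → 0
Sum: 0 + 0 + 0 + 2 + 0 + 0 + 0 + 0 + 0 + 0 + 0 = 2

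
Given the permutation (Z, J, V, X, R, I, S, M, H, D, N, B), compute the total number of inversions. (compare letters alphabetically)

52 out-of-order pairs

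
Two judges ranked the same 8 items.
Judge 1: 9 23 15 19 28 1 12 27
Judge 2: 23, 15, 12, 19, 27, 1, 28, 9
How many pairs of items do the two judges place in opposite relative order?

13

Assign each item its position (1..8) in the first ordering, then rewrite the second ordering as that position sequence:
positions: 9→1, 23→2, 15→3, 19→4, 28→5, 1→6, 12→7, 27→8
second ordering as positions: [2, 3, 7, 4, 8, 6, 5, 1]
Discordant pairs = inversions in this position sequence.
2: 1 → 1
3: 1 → 1
7: 4, 6, 5, 1 → 4
4: 1 → 1
8: 6, 5, 1 → 3
6: 5, 1 → 2
5: 1 → 1
1: 0
Total: 1 + 1 + 4 + 1 + 3 + 2 + 1 + 0 = 13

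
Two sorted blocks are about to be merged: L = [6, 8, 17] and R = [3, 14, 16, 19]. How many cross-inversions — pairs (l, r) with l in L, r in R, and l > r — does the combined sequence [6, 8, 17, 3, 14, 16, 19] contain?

Count, for every r in R, how many entries of L exceed r:
r = 3: 6, 8, 17 → 3
r = 14: 17 → 1
r = 16: 17 → 1
r = 19: none → 0
Cross-inversions: 3 + 1 + 1 + 0 = 5

5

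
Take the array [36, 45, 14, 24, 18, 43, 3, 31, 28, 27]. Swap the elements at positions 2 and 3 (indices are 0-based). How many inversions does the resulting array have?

Positions 2 and 3 hold 14 and 24; after swapping, the array is [36, 45, 24, 14, 18, 43, 3, 31, 28, 27].
Count, for each position, how many later elements it exceeds:
36 → 24, 14, 18, 3, 31, 28, 27 → 7
45 → 24, 14, 18, 43, 3, 31, 28, 27 → 8
24 → 14, 18, 3 → 3
14 → 3 → 1
18 → 3 → 1
43 → 3, 31, 28, 27 → 4
3 → none → 0
31 → 28, 27 → 2
28 → 27 → 1
27 → none → 0
Sum: 7 + 8 + 3 + 1 + 1 + 4 + 0 + 2 + 1 + 0 = 27

27 inversions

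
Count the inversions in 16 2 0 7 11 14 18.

There are 6 inversions.

Element-by-element contributions:
16: 5
2: 1
0: 0
7: 0
11: 0
14: 0
18: 0
Sum: 5 + 1 + 0 + 0 + 0 + 0 + 0 = 6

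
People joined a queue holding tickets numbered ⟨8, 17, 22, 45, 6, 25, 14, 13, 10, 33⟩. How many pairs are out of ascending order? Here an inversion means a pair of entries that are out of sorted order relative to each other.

21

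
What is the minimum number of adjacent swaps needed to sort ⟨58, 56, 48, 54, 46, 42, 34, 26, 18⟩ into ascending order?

The minimum number of adjacent swaps to sort an array equals its inversion count, since every such swap removes exactly one inversion.
Count inversions — for each element, later elements that are smaller:
58: 56, 48, 54, 46, 42, 34, 26, 18 → 8
56: 48, 54, 46, 42, 34, 26, 18 → 7
48: 46, 42, 34, 26, 18 → 5
54: 46, 42, 34, 26, 18 → 5
46: 42, 34, 26, 18 → 4
42: 34, 26, 18 → 3
34: 26, 18 → 2
26: 18 → 1
18: none → 0
Total inversions: 8 + 7 + 5 + 5 + 4 + 3 + 2 + 1 + 0 = 35

35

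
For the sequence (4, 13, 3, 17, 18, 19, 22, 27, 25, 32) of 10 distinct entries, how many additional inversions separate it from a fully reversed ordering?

42

Maximum inversions for 10 distinct elements is C(10, 2) = 10·9/2 = 45.
Current inversions — for each element, count later smaller elements:
4: 1
13: 1
3: 0
17: 0
18: 0
19: 0
22: 0
27: 1
25: 0
32: 0
Current total: 1 + 1 + 0 + 0 + 0 + 0 + 0 + 1 + 0 + 0 = 3
Shortfall: 45 − 3 = 42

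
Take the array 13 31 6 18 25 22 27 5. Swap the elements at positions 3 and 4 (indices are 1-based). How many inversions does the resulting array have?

Positions 3 and 4 hold 6 and 18; after swapping, the array is [13, 31, 18, 6, 25, 22, 27, 5].
Element-by-element contributions:
13 → 6, 5 → 2
31 → 18, 6, 25, 22, 27, 5 → 6
18 → 6, 5 → 2
6 → 5 → 1
25 → 22, 5 → 2
22 → 5 → 1
27 → 5 → 1
5 → none → 0
Sum: 2 + 6 + 2 + 1 + 2 + 1 + 1 + 0 = 15

15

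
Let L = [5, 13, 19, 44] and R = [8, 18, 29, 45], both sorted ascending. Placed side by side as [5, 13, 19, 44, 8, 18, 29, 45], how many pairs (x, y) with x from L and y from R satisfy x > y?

6

For each element r of the right run, count left-run elements greater than r:
r = 8: 13, 19, 44 → 3
r = 18: 19, 44 → 2
r = 29: 44 → 1
r = 45: none → 0
Cross-inversions: 3 + 2 + 1 + 0 = 6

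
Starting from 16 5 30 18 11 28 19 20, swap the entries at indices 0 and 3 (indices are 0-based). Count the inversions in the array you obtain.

There are 11 inversions.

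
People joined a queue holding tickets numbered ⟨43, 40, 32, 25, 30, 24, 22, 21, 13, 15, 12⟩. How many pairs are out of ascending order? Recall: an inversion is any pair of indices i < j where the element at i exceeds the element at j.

53

Count, for each position, how many later elements it exceeds:
43: 10
40: 9
32: 8
25: 6
30: 6
24: 5
22: 4
21: 3
13: 1
15: 1
12: 0
Sum: 10 + 9 + 8 + 6 + 6 + 5 + 4 + 3 + 1 + 1 + 0 = 53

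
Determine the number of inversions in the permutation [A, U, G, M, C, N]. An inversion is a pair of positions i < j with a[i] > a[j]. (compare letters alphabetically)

For each element, count later entries that are smaller:
A: 0
U: 4
G: 1
M: 1
C: 0
N: 0
Sum: 0 + 4 + 1 + 1 + 0 + 0 = 6

6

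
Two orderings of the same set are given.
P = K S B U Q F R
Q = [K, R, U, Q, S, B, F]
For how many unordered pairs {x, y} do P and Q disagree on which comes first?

9 disagreeing pairs

Assign each item its position (1..7) in the first ordering, then rewrite the second ordering as that position sequence:
positions: K→1, S→2, B→3, U→4, Q→5, F→6, R→7
second ordering as positions: [1, 7, 4, 5, 2, 3, 6]
Discordant pairs = inversions in this position sequence.
1: 0
7: 4, 5, 2, 3, 6 → 5
4: 2, 3 → 2
5: 2, 3 → 2
2: 0
3: 0
6: 0
Total: 0 + 5 + 2 + 2 + 0 + 0 + 0 = 9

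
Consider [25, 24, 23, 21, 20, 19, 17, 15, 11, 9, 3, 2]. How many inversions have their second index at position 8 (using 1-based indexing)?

7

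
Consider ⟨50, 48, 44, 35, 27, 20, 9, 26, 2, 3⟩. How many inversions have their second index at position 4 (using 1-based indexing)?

The element at index 4 is 35.
Elements before it: 50, 48, 44
Those larger than 35: 50, 48, 44

3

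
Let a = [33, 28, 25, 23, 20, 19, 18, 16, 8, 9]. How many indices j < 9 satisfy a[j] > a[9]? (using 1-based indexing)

8

The element at index 9 is 8.
Elements before it: 33, 28, 25, 23, 20, 19, 18, 16
Those larger than 8: 33, 28, 25, 23, 20, 19, 18, 16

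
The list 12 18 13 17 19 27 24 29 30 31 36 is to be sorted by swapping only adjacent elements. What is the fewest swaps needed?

Swaps: 3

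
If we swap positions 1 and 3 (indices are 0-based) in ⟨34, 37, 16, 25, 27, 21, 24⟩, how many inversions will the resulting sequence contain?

There are 13 inversions.

Positions 1 and 3 hold 37 and 25; after swapping, the array is [34, 25, 16, 37, 27, 21, 24].
Element-by-element contributions:
34 → 25, 16, 27, 21, 24 → 5
25 → 16, 21, 24 → 3
16 → none → 0
37 → 27, 21, 24 → 3
27 → 21, 24 → 2
21 → none → 0
24 → none → 0
Sum: 5 + 3 + 0 + 3 + 2 + 0 + 0 = 13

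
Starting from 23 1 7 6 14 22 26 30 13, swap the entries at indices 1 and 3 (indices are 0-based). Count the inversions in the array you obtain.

Positions 1 and 3 hold 1 and 6; after swapping, the array is [23, 6, 7, 1, 14, 22, 26, 30, 13].
Count, for each position, how many later elements it exceeds:
23 → 6, 7, 1, 14, 22, 13 → 6
6 → 1 → 1
7 → 1 → 1
1 → none → 0
14 → 13 → 1
22 → 13 → 1
26 → 13 → 1
30 → 13 → 1
13 → none → 0
Sum: 6 + 1 + 1 + 0 + 1 + 1 + 1 + 1 + 0 = 12

12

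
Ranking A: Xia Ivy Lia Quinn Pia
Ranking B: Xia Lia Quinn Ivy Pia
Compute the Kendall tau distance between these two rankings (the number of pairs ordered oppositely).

Assign each item its position (1..5) in the first ordering, then rewrite the second ordering as that position sequence:
positions: Xia→1, Ivy→2, Lia→3, Quinn→4, Pia→5
second ordering as positions: [1, 3, 4, 2, 5]
Discordant pairs = inversions in this position sequence.
1: 0
3: 2 → 1
4: 2 → 1
2: 0
5: 0
Total: 0 + 1 + 1 + 0 + 0 = 2

2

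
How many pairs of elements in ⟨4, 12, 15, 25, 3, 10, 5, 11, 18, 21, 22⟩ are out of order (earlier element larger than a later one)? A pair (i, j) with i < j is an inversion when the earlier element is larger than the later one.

17

Count, for each position, how many later elements it exceeds:
4: 1
12: 4
15: 4
25: 7
3: 0
10: 1
5: 0
11: 0
18: 0
21: 0
22: 0
Sum: 1 + 4 + 4 + 7 + 0 + 1 + 0 + 0 + 0 + 0 + 0 = 17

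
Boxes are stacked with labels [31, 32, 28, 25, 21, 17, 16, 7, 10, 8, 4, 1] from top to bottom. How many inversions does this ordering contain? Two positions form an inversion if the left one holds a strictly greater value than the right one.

63

Sweep left to right; for each value list the smaller values that follow it:
31: 10
32: 10
28: 9
25: 8
21: 7
17: 6
16: 5
7: 2
10: 3
8: 2
4: 1
1: 0
Sum: 10 + 10 + 9 + 8 + 7 + 6 + 5 + 2 + 3 + 2 + 1 + 0 = 63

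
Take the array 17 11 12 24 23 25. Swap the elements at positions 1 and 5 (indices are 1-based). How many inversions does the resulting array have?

Inversions: 4

Positions 1 and 5 hold 17 and 23; after swapping, the array is [23, 11, 12, 24, 17, 25].
For each element, count later entries that are smaller:
23 → 11, 12, 17 → 3
11 → none → 0
12 → none → 0
24 → 17 → 1
17 → none → 0
25 → none → 0
Sum: 3 + 0 + 0 + 1 + 0 + 0 = 4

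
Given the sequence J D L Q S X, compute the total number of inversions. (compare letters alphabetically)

Out-of-order index pairs (0-indexed):
(0,1): J > D
That's 1 pair.

1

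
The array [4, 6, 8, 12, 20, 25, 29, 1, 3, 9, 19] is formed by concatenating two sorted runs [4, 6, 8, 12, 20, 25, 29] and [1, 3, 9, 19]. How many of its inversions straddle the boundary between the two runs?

21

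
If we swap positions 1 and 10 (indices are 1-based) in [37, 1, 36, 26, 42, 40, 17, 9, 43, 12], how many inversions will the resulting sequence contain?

Positions 1 and 10 hold 37 and 12; after swapping, the array is [12, 1, 36, 26, 42, 40, 17, 9, 43, 37].
Element-by-element contributions:
12: 2
1: 0
36: 3
26: 2
42: 4
40: 3
17: 1
9: 0
43: 1
37: 0
Sum: 2 + 0 + 3 + 2 + 4 + 3 + 1 + 0 + 1 + 0 = 16

16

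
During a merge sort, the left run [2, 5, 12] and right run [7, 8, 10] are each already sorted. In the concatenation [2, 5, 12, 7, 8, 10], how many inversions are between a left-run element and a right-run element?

3 split inversions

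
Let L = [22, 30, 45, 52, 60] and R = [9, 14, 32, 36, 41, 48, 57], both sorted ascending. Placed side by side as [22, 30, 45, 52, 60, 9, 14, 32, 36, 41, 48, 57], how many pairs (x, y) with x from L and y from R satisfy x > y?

22 cross-inversions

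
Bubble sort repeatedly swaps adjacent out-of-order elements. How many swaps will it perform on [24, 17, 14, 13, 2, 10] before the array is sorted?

14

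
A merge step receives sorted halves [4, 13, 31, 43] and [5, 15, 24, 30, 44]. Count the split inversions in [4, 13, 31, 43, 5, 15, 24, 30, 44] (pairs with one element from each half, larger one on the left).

Take each right-half value and tally the left-half values above it:
r = 5: 13, 31, 43 → 3
r = 15: 31, 43 → 2
r = 24: 31, 43 → 2
r = 30: 31, 43 → 2
r = 44: none → 0
Cross-inversions: 3 + 2 + 2 + 2 + 0 = 9

Cross-inversions: 9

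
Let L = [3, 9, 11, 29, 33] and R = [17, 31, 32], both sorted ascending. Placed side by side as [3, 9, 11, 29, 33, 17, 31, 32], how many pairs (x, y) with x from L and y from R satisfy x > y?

For each element r of the right run, count left-run elements greater than r:
r = 17: 29, 33 → 2
r = 31: 33 → 1
r = 32: 33 → 1
Cross-inversions: 2 + 1 + 1 = 4

4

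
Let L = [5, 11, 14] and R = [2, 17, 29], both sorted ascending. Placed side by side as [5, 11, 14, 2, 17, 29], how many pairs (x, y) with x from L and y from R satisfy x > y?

3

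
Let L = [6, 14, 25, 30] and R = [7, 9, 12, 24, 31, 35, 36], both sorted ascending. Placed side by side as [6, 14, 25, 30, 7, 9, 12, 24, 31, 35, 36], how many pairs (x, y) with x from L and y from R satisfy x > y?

Take each right-half value and tally the left-half values above it:
r = 7: 14, 25, 30 → 3
r = 9: 14, 25, 30 → 3
r = 12: 14, 25, 30 → 3
r = 24: 25, 30 → 2
r = 31: none → 0
r = 35: none → 0
r = 36: none → 0
Cross-inversions: 3 + 3 + 3 + 2 + 0 + 0 + 0 = 11

Split inversions: 11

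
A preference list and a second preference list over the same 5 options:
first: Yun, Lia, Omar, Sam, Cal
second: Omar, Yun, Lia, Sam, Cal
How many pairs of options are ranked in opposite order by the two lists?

There are 2 pairs.

Assign each item its position (1..5) in the first ordering, then rewrite the second ordering as that position sequence:
positions: Yun→1, Lia→2, Omar→3, Sam→4, Cal→5
second ordering as positions: [3, 1, 2, 4, 5]
Discordant pairs = inversions in this position sequence.
3: 1, 2 → 2
1: 0
2: 0
4: 0
5: 0
Total: 2 + 0 + 0 + 0 + 0 = 2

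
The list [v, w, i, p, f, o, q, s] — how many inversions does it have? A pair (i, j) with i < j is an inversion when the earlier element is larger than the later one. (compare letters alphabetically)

Sweep left to right; for each value list the smaller values that follow it:
v: 6
w: 6
i: 1
p: 2
f: 0
o: 0
q: 0
s: 0
Sum: 6 + 6 + 1 + 2 + 0 + 0 + 0 + 0 = 15

15 out-of-order pairs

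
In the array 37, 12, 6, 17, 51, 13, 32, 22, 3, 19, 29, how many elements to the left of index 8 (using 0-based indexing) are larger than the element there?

The element at index 8 is 3.
Elements before it: 37, 12, 6, 17, 51, 13, 32, 22
Those larger than 3: 37, 12, 6, 17, 51, 13, 32, 22

8 such elements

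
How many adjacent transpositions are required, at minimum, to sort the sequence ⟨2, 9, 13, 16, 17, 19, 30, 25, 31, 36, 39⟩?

1 swap

Minimum adjacent swaps = number of inversions (each swap of adjacent out-of-order elements removes one inversion and no swap can remove more).
Count inversions — for each element, later elements that are smaller:
2: none → 0
9: none → 0
13: none → 0
16: none → 0
17: none → 0
19: none → 0
30: 25 → 1
25: none → 0
31: none → 0
36: none → 0
39: none → 0
Total inversions: 0 + 0 + 0 + 0 + 0 + 0 + 1 + 0 + 0 + 0 + 0 = 1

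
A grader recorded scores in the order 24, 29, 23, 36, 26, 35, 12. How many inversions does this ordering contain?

For each element, count later entries that are smaller:
24 → 23, 12 → 2
29 → 23, 26, 12 → 3
23 → 12 → 1
36 → 26, 35, 12 → 3
26 → 12 → 1
35 → 12 → 1
12 → none → 0
Sum: 2 + 3 + 1 + 3 + 1 + 1 + 0 = 11

Inversions: 11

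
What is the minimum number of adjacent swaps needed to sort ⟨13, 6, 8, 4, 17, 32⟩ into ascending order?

There are 5 adjacent swaps.

Minimum adjacent swaps = number of inversions (each swap of adjacent out-of-order elements removes one inversion and no swap can remove more).
Count inversions — for each element, later elements that are smaller:
13: 6, 8, 4 → 3
6: 4 → 1
8: 4 → 1
4: none → 0
17: none → 0
32: none → 0
Total inversions: 3 + 1 + 1 + 0 + 0 + 0 = 5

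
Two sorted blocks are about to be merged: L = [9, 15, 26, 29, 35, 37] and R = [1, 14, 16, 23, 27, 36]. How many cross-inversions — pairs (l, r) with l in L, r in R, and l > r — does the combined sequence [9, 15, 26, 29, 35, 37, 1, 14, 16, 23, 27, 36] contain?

For each element r of the right run, count left-run elements greater than r:
r = 1: 9, 15, 26, 29, 35, 37 → 6
r = 14: 15, 26, 29, 35, 37 → 5
r = 16: 26, 29, 35, 37 → 4
r = 23: 26, 29, 35, 37 → 4
r = 27: 29, 35, 37 → 3
r = 36: 37 → 1
Cross-inversions: 6 + 5 + 4 + 4 + 3 + 1 = 23

23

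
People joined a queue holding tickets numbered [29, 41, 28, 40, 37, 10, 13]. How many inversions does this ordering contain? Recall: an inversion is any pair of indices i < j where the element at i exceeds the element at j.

Element-by-element contributions:
29 → 28, 10, 13 → 3
41 → 28, 40, 37, 10, 13 → 5
28 → 10, 13 → 2
40 → 37, 10, 13 → 3
37 → 10, 13 → 2
10 → none → 0
13 → none → 0
Sum: 3 + 5 + 2 + 3 + 2 + 0 + 0 = 15

Inversions: 15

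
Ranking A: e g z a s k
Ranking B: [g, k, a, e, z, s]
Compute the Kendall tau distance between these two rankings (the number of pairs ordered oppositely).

Assign each item its position (1..6) in the first ordering, then rewrite the second ordering as that position sequence:
positions: e→1, g→2, z→3, a→4, s→5, k→6
second ordering as positions: [2, 6, 4, 1, 3, 5]
Discordant pairs = inversions in this position sequence.
2: 1 → 1
6: 4, 1, 3, 5 → 4
4: 1, 3 → 2
1: 0
3: 0
5: 0
Total: 1 + 4 + 2 + 0 + 0 + 0 = 7

There are 7 discordant pairs.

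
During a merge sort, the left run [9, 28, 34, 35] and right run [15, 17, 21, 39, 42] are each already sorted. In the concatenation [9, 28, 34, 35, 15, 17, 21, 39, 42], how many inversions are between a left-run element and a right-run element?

There are 9 cross-inversions.

Take each right-half value and tally the left-half values above it:
r = 15: 28, 34, 35 → 3
r = 17: 28, 34, 35 → 3
r = 21: 28, 34, 35 → 3
r = 39: none → 0
r = 42: none → 0
Cross-inversions: 3 + 3 + 3 + 0 + 0 = 9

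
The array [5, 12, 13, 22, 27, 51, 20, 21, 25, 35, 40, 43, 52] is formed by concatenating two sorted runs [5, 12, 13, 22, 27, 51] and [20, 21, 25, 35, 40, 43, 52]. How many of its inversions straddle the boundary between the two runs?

11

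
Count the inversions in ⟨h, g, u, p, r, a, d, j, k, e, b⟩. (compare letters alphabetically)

35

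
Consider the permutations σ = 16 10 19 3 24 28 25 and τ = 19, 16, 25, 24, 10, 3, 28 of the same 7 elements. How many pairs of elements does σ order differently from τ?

Discordant pairs: 8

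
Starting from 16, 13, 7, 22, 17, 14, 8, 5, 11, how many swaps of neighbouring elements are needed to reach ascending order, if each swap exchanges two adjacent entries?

24

Minimum adjacent swaps = number of inversions (each swap of adjacent out-of-order elements removes one inversion and no swap can remove more).
Count inversions — for each element, later elements that are smaller:
16: 13, 7, 14, 8, 5, 11 → 6
13: 7, 8, 5, 11 → 4
7: 5 → 1
22: 17, 14, 8, 5, 11 → 5
17: 14, 8, 5, 11 → 4
14: 8, 5, 11 → 3
8: 5 → 1
5: none → 0
11: none → 0
Total inversions: 6 + 4 + 1 + 5 + 4 + 3 + 1 + 0 + 0 = 24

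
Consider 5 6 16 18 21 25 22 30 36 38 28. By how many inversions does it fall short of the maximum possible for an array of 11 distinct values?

51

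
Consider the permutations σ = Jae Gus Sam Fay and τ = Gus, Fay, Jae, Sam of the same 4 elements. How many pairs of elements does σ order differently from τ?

Assign each item its position (1..4) in the first ordering, then rewrite the second ordering as that position sequence:
positions: Jae→1, Gus→2, Sam→3, Fay→4
second ordering as positions: [2, 4, 1, 3]
Discordant pairs = inversions in this position sequence.
2: 1 → 1
4: 1, 3 → 2
1: 0
3: 0
Total: 1 + 2 + 0 + 0 = 3

3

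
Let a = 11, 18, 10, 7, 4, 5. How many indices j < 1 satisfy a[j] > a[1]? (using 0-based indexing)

0 such elements

The element at index 1 is 18.
Elements before it: 11
None of them are larger than 18.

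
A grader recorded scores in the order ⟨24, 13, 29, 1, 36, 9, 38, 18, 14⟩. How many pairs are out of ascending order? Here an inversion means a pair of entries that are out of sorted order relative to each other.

For each element, count later entries that are smaller:
24: 5
13: 2
29: 4
1: 0
36: 3
9: 0
38: 2
18: 1
14: 0
Sum: 5 + 2 + 4 + 0 + 3 + 0 + 2 + 1 + 0 = 17

17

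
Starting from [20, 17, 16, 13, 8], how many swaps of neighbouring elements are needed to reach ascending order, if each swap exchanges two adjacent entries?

10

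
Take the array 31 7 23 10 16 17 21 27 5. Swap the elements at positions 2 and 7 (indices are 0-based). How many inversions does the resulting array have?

20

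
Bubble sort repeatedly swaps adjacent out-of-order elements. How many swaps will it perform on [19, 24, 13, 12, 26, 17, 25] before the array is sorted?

9 swaps

The minimum number of adjacent swaps to sort an array equals its inversion count, since every such swap removes exactly one inversion.
Count inversions — for each element, later elements that are smaller:
19: 13, 12, 17 → 3
24: 13, 12, 17 → 3
13: 12 → 1
12: none → 0
26: 17, 25 → 2
17: none → 0
25: none → 0
Total inversions: 3 + 3 + 1 + 0 + 2 + 0 + 0 = 9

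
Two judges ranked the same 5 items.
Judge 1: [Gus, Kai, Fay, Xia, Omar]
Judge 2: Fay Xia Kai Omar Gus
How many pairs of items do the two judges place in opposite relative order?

6

Assign each item its position (1..5) in the first ordering, then rewrite the second ordering as that position sequence:
positions: Gus→1, Kai→2, Fay→3, Xia→4, Omar→5
second ordering as positions: [3, 4, 2, 5, 1]
Discordant pairs = inversions in this position sequence.
3: 2, 1 → 2
4: 2, 1 → 2
2: 1 → 1
5: 1 → 1
1: 0
Total: 2 + 2 + 1 + 1 + 0 = 6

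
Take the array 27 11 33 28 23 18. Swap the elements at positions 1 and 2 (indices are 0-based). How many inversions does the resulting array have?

Positions 1 and 2 hold 11 and 33; after swapping, the array is [27, 33, 11, 28, 23, 18].
For each element, count later entries that are smaller:
27 → 11, 23, 18 → 3
33 → 11, 28, 23, 18 → 4
11 → none → 0
28 → 23, 18 → 2
23 → 18 → 1
18 → none → 0
Sum: 3 + 4 + 0 + 2 + 1 + 0 = 10

10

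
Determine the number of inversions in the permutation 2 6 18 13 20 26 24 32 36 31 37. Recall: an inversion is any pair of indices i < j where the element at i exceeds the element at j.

4

Sweep left to right; for each value list the smaller values that follow it:
2: 0
6: 0
18: 1
13: 0
20: 0
26: 1
24: 0
32: 1
36: 1
31: 0
37: 0
Sum: 0 + 0 + 1 + 0 + 0 + 1 + 0 + 1 + 1 + 0 + 0 = 4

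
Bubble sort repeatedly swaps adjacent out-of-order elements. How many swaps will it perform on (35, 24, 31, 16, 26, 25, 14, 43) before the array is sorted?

Minimum adjacent swaps = number of inversions (each swap of adjacent out-of-order elements removes one inversion and no swap can remove more).
Count inversions — for each element, later elements that are smaller:
35: 24, 31, 16, 26, 25, 14 → 6
24: 16, 14 → 2
31: 16, 26, 25, 14 → 4
16: 14 → 1
26: 25, 14 → 2
25: 14 → 1
14: none → 0
43: none → 0
Total inversions: 6 + 2 + 4 + 1 + 2 + 1 + 0 + 0 = 16

16 swaps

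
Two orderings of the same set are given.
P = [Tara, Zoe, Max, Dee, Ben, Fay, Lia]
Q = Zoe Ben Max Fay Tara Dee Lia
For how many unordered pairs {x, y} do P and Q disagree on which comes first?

7

Assign each item its position (1..7) in the first ordering, then rewrite the second ordering as that position sequence:
positions: Tara→1, Zoe→2, Max→3, Dee→4, Ben→5, Fay→6, Lia→7
second ordering as positions: [2, 5, 3, 6, 1, 4, 7]
Discordant pairs = inversions in this position sequence.
2: 1 → 1
5: 3, 1, 4 → 3
3: 1 → 1
6: 1, 4 → 2
1: 0
4: 0
7: 0
Total: 1 + 3 + 1 + 2 + 0 + 0 + 0 = 7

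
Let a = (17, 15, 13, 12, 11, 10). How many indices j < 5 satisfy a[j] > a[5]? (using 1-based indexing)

4

The element at index 5 is 11.
Elements before it: 17, 15, 13, 12
Those larger than 11: 17, 15, 13, 12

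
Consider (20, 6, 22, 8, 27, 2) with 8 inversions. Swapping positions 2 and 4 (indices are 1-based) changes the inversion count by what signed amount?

+1

Positions 2 and 4 hold 6 and 8; after swapping, the array is [20, 8, 22, 6, 27, 2].
For each element, count later entries that are smaller:
20: 3
8: 2
22: 2
6: 1
27: 1
2: 0
Sum: 3 + 2 + 2 + 1 + 1 + 0 = 9
Change: 9 − 8 = +1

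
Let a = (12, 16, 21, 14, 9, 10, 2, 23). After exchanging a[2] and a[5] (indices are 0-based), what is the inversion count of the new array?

Positions 2 and 5 hold 21 and 10; after swapping, the array is [12, 16, 10, 14, 9, 21, 2, 23].
Element-by-element contributions:
12 → 10, 9, 2 → 3
16 → 10, 14, 9, 2 → 4
10 → 9, 2 → 2
14 → 9, 2 → 2
9 → 2 → 1
21 → 2 → 1
2 → none → 0
23 → none → 0
Sum: 3 + 4 + 2 + 2 + 1 + 1 + 0 + 0 = 13

13 inversions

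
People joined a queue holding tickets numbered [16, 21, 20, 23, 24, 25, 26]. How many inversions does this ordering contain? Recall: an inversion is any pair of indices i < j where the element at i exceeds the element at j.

Out-of-order index pairs (0-indexed):
(1,2): 21 > 20
That's 1 pair.

1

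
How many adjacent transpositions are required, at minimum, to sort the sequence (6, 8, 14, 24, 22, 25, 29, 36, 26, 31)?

Minimum adjacent swaps = number of inversions (each swap of adjacent out-of-order elements removes one inversion and no swap can remove more).
Count inversions — for each element, later elements that are smaller:
6: none → 0
8: none → 0
14: none → 0
24: 22 → 1
22: none → 0
25: none → 0
29: 26 → 1
36: 26, 31 → 2
26: none → 0
31: none → 0
Total inversions: 0 + 0 + 0 + 1 + 0 + 0 + 1 + 2 + 0 + 0 = 4

There are 4 adjacent swaps.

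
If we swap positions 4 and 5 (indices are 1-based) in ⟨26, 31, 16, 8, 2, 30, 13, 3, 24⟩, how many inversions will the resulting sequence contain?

Positions 4 and 5 hold 8 and 2; after swapping, the array is [26, 31, 16, 2, 8, 30, 13, 3, 24].
For each element, count later entries that are smaller:
26 → 16, 2, 8, 13, 3, 24 → 6
31 → 16, 2, 8, 30, 13, 3, 24 → 7
16 → 2, 8, 13, 3 → 4
2 → none → 0
8 → 3 → 1
30 → 13, 3, 24 → 3
13 → 3 → 1
3 → none → 0
24 → none → 0
Sum: 6 + 7 + 4 + 0 + 1 + 3 + 1 + 0 + 0 = 22

22 inversions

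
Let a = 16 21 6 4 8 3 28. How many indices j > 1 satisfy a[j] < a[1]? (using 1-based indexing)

The element at index 1 is 16.
Elements after it: 21, 6, 4, 8, 3, 28
Those smaller than 16: 6, 4, 8, 3

4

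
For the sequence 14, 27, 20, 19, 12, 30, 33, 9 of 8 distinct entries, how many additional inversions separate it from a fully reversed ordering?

Maximum inversions for 8 distinct elements is C(8, 2) = 8·7/2 = 28.
Current inversions — for each element, count later smaller elements:
14: 2
27: 4
20: 3
19: 2
12: 1
30: 1
33: 1
9: 0
Current total: 2 + 4 + 3 + 2 + 1 + 1 + 1 + 0 = 14
Shortfall: 28 − 14 = 14

14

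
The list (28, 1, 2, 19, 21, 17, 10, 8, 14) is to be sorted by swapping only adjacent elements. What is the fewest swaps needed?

20 adjacent swaps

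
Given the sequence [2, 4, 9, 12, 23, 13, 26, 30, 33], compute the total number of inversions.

Count, for each position, how many later elements it exceeds:
2 → none → 0
4 → none → 0
9 → none → 0
12 → none → 0
23 → 13 → 1
13 → none → 0
26 → none → 0
30 → none → 0
33 → none → 0
Sum: 0 + 0 + 0 + 0 + 1 + 0 + 0 + 0 + 0 = 1

Out-of-order pairs: 1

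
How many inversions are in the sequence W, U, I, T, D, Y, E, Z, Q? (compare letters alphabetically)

19

Count, for each position, how many later elements it exceeds:
W: 6
U: 5
I: 2
T: 3
D: 0
Y: 2
E: 0
Z: 1
Q: 0
Sum: 6 + 5 + 2 + 3 + 0 + 2 + 0 + 1 + 0 = 19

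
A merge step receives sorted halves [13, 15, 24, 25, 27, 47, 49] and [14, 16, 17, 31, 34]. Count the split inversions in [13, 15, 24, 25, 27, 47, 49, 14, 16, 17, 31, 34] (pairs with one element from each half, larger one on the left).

Count, for every r in R, how many entries of L exceed r:
r = 14: 15, 24, 25, 27, 47, 49 → 6
r = 16: 24, 25, 27, 47, 49 → 5
r = 17: 24, 25, 27, 47, 49 → 5
r = 31: 47, 49 → 2
r = 34: 47, 49 → 2
Cross-inversions: 6 + 5 + 5 + 2 + 2 = 20

20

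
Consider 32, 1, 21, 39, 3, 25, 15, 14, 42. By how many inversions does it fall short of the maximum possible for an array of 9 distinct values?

20 inversions short

Maximum inversions for 9 distinct elements is C(9, 2) = 9·8/2 = 36.
Current inversions — for each element, count later smaller elements:
32: 6
1: 0
21: 3
39: 4
3: 0
25: 2
15: 1
14: 0
42: 0
Current total: 6 + 0 + 3 + 4 + 0 + 2 + 1 + 0 + 0 = 16
Shortfall: 36 − 16 = 20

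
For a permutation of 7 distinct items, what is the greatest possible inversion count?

21

The maximum occurs when the array is in strictly decreasing order: every one of the C(7, 2) pairs is inverted.
C(7, 2) = 7·6/2 = 21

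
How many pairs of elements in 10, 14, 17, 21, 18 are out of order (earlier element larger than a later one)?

1 out-of-order pair

Count, for each position, how many later elements it exceeds:
10: 0
14: 0
17: 0
21: 1
18: 0
Sum: 0 + 0 + 0 + 1 + 0 = 1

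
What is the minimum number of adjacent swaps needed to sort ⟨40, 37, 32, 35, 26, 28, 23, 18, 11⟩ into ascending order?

34 adjacent swaps

The minimum number of adjacent swaps to sort an array equals its inversion count, since every such swap removes exactly one inversion.
Count inversions — for each element, later elements that are smaller:
40: 37, 32, 35, 26, 28, 23, 18, 11 → 8
37: 32, 35, 26, 28, 23, 18, 11 → 7
32: 26, 28, 23, 18, 11 → 5
35: 26, 28, 23, 18, 11 → 5
26: 23, 18, 11 → 3
28: 23, 18, 11 → 3
23: 18, 11 → 2
18: 11 → 1
11: none → 0
Total inversions: 8 + 7 + 5 + 5 + 3 + 3 + 2 + 1 + 0 = 34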